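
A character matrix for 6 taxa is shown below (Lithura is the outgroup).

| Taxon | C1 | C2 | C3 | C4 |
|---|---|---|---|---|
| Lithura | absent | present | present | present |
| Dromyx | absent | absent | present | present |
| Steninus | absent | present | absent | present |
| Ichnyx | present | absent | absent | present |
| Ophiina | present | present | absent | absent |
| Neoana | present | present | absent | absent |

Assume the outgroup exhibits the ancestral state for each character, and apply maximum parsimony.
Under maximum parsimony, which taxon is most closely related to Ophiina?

Neoana

Character polarity is set by the outgroup: the derived state is whichever differs from the outgroup's state, so for C2, C3, C4 the derived state is 'absent', and for the remaining characters it is 'present'.
C1: derived state 'present' in Ichnyx, Neoana, and Ophiina only — synapomorphy for {Ichnyx, Neoana, Ophiina}.
C2 groups Dromyx and Ichnyx, which is incompatible with the clades supported by the remaining characters; treating it as convergent (homoplasy) costs fewer steps than any alternative tree.
C3 (derived state 'absent') is shared by Ichnyx, Neoana, Ophiina, and Steninus — a synapomorphy uniting that clade.
C4 (derived state 'absent') is shared by Neoana and Ophiina — a synapomorphy uniting that clade.
Most parsimonious ingroup topology: (Dromyx,(Steninus,(Ichnyx,(Ophiina,Neoana)))).
Ophiina and Neoana form a cherry on this tree, so they are sister taxa.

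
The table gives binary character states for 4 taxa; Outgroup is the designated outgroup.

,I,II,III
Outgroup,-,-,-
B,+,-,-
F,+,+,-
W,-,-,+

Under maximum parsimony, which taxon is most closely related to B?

The outgroup has state '-' for every character, so '+' is the derived state throughout.
Only B and F show the derived state '+' for I, supporting them as a clade.
II (derived state '+') is unique to F (autapomorphy; uninformative for grouping).
III: derived state '+' in W only — an autapomorphy, so it tells us nothing about relationships among taxa.
Most parsimonious ingroup topology: ((B,F),W).
B and F form a cherry on this tree, so they are sister taxa.

F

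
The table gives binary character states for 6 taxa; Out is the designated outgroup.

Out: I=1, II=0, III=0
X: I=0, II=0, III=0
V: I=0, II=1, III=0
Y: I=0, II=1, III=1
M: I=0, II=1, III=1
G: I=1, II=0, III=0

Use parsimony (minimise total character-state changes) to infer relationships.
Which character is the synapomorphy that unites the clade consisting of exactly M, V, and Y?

II

Character polarity is set by the outgroup: the derived state is whichever differs from the outgroup's state, so for I the derived state is '0', and for the remaining characters it is '1'.
Only M, V, X, and Y show the derived state '0' for I, supporting them as a clade.
II: derived state '1' in M, V, and Y only — synapomorphy for {M, V, Y}.
III: derived state '1' in M and Y only — synapomorphy for {M, Y}.
Most parsimonious ingroup topology: ((X,(V,(Y,M))),G).
The clade {M, V, Y} is supported by II: its derived state '1' occurs in exactly those taxa and in no other taxon (including the outgroup).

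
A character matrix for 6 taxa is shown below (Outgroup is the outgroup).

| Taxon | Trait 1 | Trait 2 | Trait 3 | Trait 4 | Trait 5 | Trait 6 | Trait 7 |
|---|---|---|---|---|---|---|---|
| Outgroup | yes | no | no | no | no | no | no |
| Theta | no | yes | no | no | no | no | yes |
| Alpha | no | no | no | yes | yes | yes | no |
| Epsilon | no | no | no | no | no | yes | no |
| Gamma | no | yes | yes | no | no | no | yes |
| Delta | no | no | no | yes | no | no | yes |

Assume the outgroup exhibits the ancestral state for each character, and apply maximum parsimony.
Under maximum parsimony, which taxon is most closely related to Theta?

Character polarity is set by the outgroup: the derived state is whichever differs from the outgroup's state, so for Trait 1 the derived state is 'no', and for the remaining characters it is 'yes'.
All ingroup taxa share the derived state 'no' for Trait 1; it defines the ingroup but does not resolve relationships within it.
Trait 2: derived state 'yes' in Gamma and Theta only — synapomorphy for {Gamma, Theta}.
Trait 3 (derived state 'yes') is unique to Gamma (autapomorphy; uninformative for grouping).
Trait 4 groups Alpha and Delta, which is incompatible with the clades supported by the remaining characters; treating it as convergent (homoplasy) costs fewer steps than any alternative tree.
Trait 5 (derived state 'yes') is unique to Alpha (autapomorphy; uninformative for grouping).
Trait 6 (derived state 'yes') is shared by Alpha and Epsilon — a synapomorphy uniting that clade.
Trait 7 (derived state 'yes') is shared by Delta, Gamma, and Theta — a synapomorphy uniting that clade.
Most parsimonious ingroup topology: (((Theta,Gamma),Delta),(Alpha,Epsilon)).
Theta and Gamma form a cherry on this tree, so they are sister taxa.

Gamma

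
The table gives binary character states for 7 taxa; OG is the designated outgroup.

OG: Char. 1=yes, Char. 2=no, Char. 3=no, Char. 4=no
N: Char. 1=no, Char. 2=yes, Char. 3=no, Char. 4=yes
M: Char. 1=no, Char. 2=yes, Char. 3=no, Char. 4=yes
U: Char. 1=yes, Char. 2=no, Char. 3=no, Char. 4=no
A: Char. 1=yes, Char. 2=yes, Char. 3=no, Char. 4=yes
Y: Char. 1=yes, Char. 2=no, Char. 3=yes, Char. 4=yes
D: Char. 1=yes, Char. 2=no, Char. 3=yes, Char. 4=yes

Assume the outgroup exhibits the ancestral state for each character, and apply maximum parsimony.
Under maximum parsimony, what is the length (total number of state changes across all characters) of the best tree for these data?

Character polarity is set by the outgroup: the derived state is whichever differs from the outgroup's state, so for Char. 1 the derived state is 'no', and for the remaining characters it is 'yes'.
Char. 1 (derived state 'no') is shared by M and N — a synapomorphy uniting that clade.
Only A, M, and N show the derived state 'yes' for Char. 2, supporting them as a clade.
Char. 3 (derived state 'yes') is shared by D and Y — a synapomorphy uniting that clade.
Char. 4 (derived state 'yes') is shared by A, D, M, N, and Y — a synapomorphy uniting that clade.
Most parsimonious ingroup topology: ((((N,M),A),(Y,D)),U).
Changes per character on this tree: Char. 1: 1; Char. 2: 1; Char. 3: 1; Char. 4: 1.
Total = 4.

4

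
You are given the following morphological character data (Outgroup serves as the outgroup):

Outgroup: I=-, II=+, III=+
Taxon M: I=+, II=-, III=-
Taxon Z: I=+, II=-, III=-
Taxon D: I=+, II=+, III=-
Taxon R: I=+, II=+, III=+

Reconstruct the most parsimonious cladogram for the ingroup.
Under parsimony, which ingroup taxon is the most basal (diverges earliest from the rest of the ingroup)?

Character polarity is set by the outgroup: the derived state is whichever differs from the outgroup's state, so for II, III the derived state is '-', and for the remaining characters it is '+'.
I (derived state '+') is shared by all ingroup taxa — unites the whole ingroup.
II: derived state '-' in Taxon M and Taxon Z only — synapomorphy for {Taxon M, Taxon Z}.
Only Taxon D, Taxon M, and Taxon Z show the derived state '-' for III, supporting them as a clade.
Most parsimonious ingroup topology: (((Taxon M,Taxon Z),Taxon D),Taxon R).
Taxon R is sister to the clade containing all other ingroup taxa, so it is the earliest-diverging (most basal) ingroup lineage.

Taxon R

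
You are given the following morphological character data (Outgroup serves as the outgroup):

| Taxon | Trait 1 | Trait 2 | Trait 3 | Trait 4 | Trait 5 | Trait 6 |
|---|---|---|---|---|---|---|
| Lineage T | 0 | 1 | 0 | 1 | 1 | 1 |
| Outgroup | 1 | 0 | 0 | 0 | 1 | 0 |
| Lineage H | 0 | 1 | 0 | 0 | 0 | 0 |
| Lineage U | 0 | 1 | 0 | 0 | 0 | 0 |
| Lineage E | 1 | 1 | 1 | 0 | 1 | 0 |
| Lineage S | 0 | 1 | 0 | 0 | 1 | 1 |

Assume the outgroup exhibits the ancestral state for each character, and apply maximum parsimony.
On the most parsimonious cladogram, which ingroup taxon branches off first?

Lineage E

Character polarity is set by the outgroup: the derived state is whichever differs from the outgroup's state, so for Trait 1, Trait 5 the derived state is '0', and for the remaining characters it is '1'.
Only Lineage H, Lineage S, Lineage T, and Lineage U show the derived state '0' for Trait 1, supporting them as a clade.
All ingroup taxa share the derived state '1' for Trait 2; it defines the ingroup but does not resolve relationships within it.
Trait 3 (derived state '1') is unique to Lineage E (autapomorphy; uninformative for grouping).
Trait 4: derived state '1' in Lineage T only — an autapomorphy, so it tells us nothing about relationships among taxa.
Only Lineage H and Lineage U show the derived state '0' for Trait 5, supporting them as a clade.
Trait 6 (derived state '1') is shared by Lineage S and Lineage T — a synapomorphy uniting that clade.
Most parsimonious ingroup topology: (Lineage E,((Lineage T,Lineage S),(Lineage H,Lineage U))).
Lineage E is sister to the clade containing all other ingroup taxa, so it is the earliest-diverging (most basal) ingroup lineage.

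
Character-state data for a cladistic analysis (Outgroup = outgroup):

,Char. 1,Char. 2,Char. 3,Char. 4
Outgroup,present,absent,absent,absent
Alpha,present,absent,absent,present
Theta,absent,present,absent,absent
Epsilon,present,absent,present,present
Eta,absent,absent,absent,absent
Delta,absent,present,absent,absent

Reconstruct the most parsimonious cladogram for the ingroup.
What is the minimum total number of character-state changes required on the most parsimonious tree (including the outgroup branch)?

4

Character polarity is set by the outgroup: the derived state is whichever differs from the outgroup's state, so for Char. 1 the derived state is 'absent', and for the remaining characters it is 'present'.
Char. 1 (derived state 'absent') is shared by Delta, Eta, and Theta — a synapomorphy uniting that clade.
Char. 2 (derived state 'present') is shared by Delta and Theta — a synapomorphy uniting that clade.
Char. 3: derived state 'present' in Epsilon only — an autapomorphy, so it tells us nothing about relationships among taxa.
Only Alpha and Epsilon show the derived state 'present' for Char. 4, supporting them as a clade.
Most parsimonious ingroup topology: ((Alpha,Epsilon),((Theta,Delta),Eta)).
Changes per character on this tree: Char. 1: 1; Char. 2: 1; Char. 3: 1; Char. 4: 1.
Total = 4.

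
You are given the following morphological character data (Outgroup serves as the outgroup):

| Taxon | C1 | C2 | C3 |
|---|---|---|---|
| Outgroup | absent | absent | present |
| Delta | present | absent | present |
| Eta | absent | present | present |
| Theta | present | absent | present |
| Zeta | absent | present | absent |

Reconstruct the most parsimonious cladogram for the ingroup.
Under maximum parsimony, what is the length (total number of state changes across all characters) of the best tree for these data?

Character polarity is set by the outgroup: the derived state is whichever differs from the outgroup's state, so for C3 the derived state is 'absent', and for the remaining characters it is 'present'.
C1: derived state 'present' in Delta and Theta only — synapomorphy for {Delta, Theta}.
C2: derived state 'present' in Eta and Zeta only — synapomorphy for {Eta, Zeta}.
C3: derived state 'absent' in Zeta only — an autapomorphy, so it tells us nothing about relationships among taxa.
Most parsimonious ingroup topology: ((Delta,Theta),(Eta,Zeta)).
Changes per character on this tree: C1: 1; C2: 1; C3: 1.
Total = 3.

3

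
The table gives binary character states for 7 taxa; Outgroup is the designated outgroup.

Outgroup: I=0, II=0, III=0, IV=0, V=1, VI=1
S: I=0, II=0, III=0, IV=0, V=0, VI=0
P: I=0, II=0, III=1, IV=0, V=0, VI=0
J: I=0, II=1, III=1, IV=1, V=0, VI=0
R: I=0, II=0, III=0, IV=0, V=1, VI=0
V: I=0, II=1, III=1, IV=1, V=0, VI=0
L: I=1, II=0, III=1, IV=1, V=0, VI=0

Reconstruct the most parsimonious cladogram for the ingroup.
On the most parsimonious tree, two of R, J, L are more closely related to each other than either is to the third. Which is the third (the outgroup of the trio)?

R

Character polarity is set by the outgroup: the derived state is whichever differs from the outgroup's state, so for V, VI the derived state is '0', and for the remaining characters it is '1'.
I: derived state '1' in L only — an autapomorphy, so it tells us nothing about relationships among taxa.
Only J and V show the derived state '1' for II, supporting them as a clade.
III: derived state '1' in J, L, P, and V only — synapomorphy for {J, L, P, V}.
Only J, L, and V show the derived state '1' for IV, supporting them as a clade.
V: derived state '0' in J, L, P, S, and V only — synapomorphy for {J, L, P, S, V}.
All ingroup taxa share the derived state '0' for VI; it defines the ingroup but does not resolve relationships within it.
Most parsimonious ingroup topology: ((S,(P,((J,V),L))),R).
L and J share a more recent common ancestor with each other than either does with R, so R is the least closely related of the three.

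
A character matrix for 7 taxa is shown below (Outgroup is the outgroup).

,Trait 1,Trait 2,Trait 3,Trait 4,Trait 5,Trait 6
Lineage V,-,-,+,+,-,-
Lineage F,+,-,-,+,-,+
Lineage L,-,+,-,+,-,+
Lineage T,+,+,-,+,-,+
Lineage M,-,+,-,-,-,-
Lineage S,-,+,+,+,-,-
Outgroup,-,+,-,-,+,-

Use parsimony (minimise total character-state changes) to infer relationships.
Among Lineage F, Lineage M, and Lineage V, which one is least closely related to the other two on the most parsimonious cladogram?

Lineage M

Character polarity is set by the outgroup: the derived state is whichever differs from the outgroup's state, so for Trait 2, Trait 5 the derived state is '-', and for the remaining characters it is '+'.
Only Lineage F and Lineage T show the derived state '+' for Trait 1, supporting them as a clade.
Trait 2 (state '-') occurs in Lineage F and Lineage V but conflicts with the nesting implied by the other characters — most parsimoniously interpreted as homoplasy.
Trait 3 (derived state '+') is shared by Lineage S and Lineage V — a synapomorphy uniting that clade.
Trait 4: derived state '+' in Lineage F, Lineage L, Lineage S, Lineage T, and Lineage V only — synapomorphy for {Lineage F, Lineage L, Lineage S, Lineage T, Lineage V}.
Trait 5 (derived state '-') is shared by all ingroup taxa — unites the whole ingroup.
Trait 6 (derived state '+') is shared by Lineage F, Lineage L, and Lineage T — a synapomorphy uniting that clade.
Most parsimonious ingroup topology: (Lineage M,(((Lineage F,Lineage T),Lineage L),(Lineage V,Lineage S))).
Lineage F and Lineage V share a more recent common ancestor with each other than either does with Lineage M, so Lineage M is the least closely related of the three.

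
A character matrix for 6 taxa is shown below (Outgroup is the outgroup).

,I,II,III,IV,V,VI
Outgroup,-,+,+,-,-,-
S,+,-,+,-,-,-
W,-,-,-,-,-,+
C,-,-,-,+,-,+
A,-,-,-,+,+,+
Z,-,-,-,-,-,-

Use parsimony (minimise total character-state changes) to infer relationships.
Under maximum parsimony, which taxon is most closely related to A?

C

Character polarity is set by the outgroup: the derived state is whichever differs from the outgroup's state, so for II, III the derived state is '-', and for the remaining characters it is '+'.
I (derived state '+') is unique to S (autapomorphy; uninformative for grouping).
II (derived state '-') is shared by all ingroup taxa — unites the whole ingroup.
Only A, C, W, and Z show the derived state '-' for III, supporting them as a clade.
IV (derived state '+') is shared by A and C — a synapomorphy uniting that clade.
V (derived state '+') is unique to A (autapomorphy; uninformative for grouping).
VI (derived state '+') is shared by A, C, and W — a synapomorphy uniting that clade.
Most parsimonious ingroup topology: (S,((W,(C,A)),Z)).
A and C form a cherry on this tree, so they are sister taxa.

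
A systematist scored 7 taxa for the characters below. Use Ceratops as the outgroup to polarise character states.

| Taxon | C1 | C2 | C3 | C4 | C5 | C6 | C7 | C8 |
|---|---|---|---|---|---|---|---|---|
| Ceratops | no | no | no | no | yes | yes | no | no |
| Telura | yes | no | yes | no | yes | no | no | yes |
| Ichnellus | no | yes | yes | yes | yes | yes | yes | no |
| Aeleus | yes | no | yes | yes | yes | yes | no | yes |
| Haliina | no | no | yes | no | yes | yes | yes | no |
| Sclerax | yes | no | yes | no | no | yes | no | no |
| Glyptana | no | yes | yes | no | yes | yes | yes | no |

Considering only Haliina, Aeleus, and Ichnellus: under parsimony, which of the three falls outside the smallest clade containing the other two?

Aeleus

Character polarity is set by the outgroup: the derived state is whichever differs from the outgroup's state, so for C5, C6 the derived state is 'no', and for the remaining characters it is 'yes'.
C1 (derived state 'yes') is shared by Aeleus, Sclerax, and Telura — a synapomorphy uniting that clade.
C2 (derived state 'yes') is shared by Glyptana and Ichnellus — a synapomorphy uniting that clade.
C3 (derived state 'yes') is shared by all ingroup taxa — unites the whole ingroup.
C4 groups Aeleus and Ichnellus, which is incompatible with the clades supported by the remaining characters; treating it as convergent (homoplasy) costs fewer steps than any alternative tree.
C5: derived state 'no' in Sclerax only — an autapomorphy, so it tells us nothing about relationships among taxa.
C6 (derived state 'no') is unique to Telura (autapomorphy; uninformative for grouping).
C7: derived state 'yes' in Glyptana, Haliina, and Ichnellus only — synapomorphy for {Glyptana, Haliina, Ichnellus}.
C8 (derived state 'yes') is shared by Aeleus and Telura — a synapomorphy uniting that clade.
Most parsimonious ingroup topology: (((Telura,Aeleus),Sclerax),((Ichnellus,Glyptana),Haliina)).
Ichnellus and Haliina share a more recent common ancestor with each other than either does with Aeleus, so Aeleus is the least closely related of the three.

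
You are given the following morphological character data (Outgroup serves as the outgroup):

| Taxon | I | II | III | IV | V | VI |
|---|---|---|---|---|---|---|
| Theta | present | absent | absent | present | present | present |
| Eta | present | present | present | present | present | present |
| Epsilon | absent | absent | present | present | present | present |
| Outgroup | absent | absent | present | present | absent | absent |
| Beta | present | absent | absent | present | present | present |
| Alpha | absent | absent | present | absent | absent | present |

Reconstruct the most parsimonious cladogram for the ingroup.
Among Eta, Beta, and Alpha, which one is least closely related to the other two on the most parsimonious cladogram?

Alpha

Character polarity is set by the outgroup: the derived state is whichever differs from the outgroup's state, so for III, IV the derived state is 'absent', and for the remaining characters it is 'present'.
I (derived state 'present') is shared by Beta, Eta, and Theta — a synapomorphy uniting that clade.
II (derived state 'present') is unique to Eta (autapomorphy; uninformative for grouping).
III (derived state 'absent') is shared by Beta and Theta — a synapomorphy uniting that clade.
IV (derived state 'absent') is unique to Alpha (autapomorphy; uninformative for grouping).
V (derived state 'present') is shared by Beta, Epsilon, Eta, and Theta — a synapomorphy uniting that clade.
All ingroup taxa share the derived state 'present' for VI; it defines the ingroup but does not resolve relationships within it.
Most parsimonious ingroup topology: ((((Theta,Beta),Eta),Epsilon),Alpha).
Eta and Beta share a more recent common ancestor with each other than either does with Alpha, so Alpha is the least closely related of the three.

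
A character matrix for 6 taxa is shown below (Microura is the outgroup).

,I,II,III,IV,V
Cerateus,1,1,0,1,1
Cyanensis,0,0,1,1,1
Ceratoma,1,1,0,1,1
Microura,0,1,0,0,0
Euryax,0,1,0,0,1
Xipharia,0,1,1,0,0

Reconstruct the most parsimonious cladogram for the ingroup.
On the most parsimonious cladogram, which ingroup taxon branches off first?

Character polarity is set by the outgroup: the derived state is whichever differs from the outgroup's state, so for II the derived state is '0', and for the remaining characters it is '1'.
I: derived state '1' in Cerateus and Ceratoma only — synapomorphy for {Cerateus, Ceratoma}.
II: derived state '0' in Cyanensis only — an autapomorphy, so it tells us nothing about relationships among taxa.
III groups Cyanensis and Xipharia, which is incompatible with the clades supported by the remaining characters; treating it as convergent (homoplasy) costs fewer steps than any alternative tree.
IV (derived state '1') is shared by Cerateus, Ceratoma, and Cyanensis — a synapomorphy uniting that clade.
V (derived state '1') is shared by Cerateus, Ceratoma, Cyanensis, and Euryax — a synapomorphy uniting that clade.
Most parsimonious ingroup topology: ((((Ceratoma,Cerateus),Cyanensis),Euryax),Xipharia).
Xipharia is sister to the clade containing all other ingroup taxa, so it is the earliest-diverging (most basal) ingroup lineage.

Xipharia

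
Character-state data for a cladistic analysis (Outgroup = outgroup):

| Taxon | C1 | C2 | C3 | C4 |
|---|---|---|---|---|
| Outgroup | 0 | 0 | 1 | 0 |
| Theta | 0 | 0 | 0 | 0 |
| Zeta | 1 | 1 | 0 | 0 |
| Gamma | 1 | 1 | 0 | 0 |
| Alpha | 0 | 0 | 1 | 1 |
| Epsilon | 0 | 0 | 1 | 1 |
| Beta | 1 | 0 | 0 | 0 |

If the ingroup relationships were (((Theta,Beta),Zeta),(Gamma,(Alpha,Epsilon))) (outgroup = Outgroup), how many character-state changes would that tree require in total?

Map each character onto (((Theta,Beta),Zeta),(Gamma,(Alpha,Epsilon))) (rooted by Outgroup) and count the minimum state changes it requires (Fitch parsimony):
C1: 3; C2: 2; C3: 2; C4: 1.
Total tree length = 8.

8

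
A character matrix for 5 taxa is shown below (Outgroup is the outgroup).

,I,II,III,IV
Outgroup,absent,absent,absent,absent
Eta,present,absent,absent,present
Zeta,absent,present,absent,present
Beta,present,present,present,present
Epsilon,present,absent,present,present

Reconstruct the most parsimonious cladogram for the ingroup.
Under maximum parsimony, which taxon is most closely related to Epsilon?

The outgroup has state 'absent' for every character, so 'present' is the derived state throughout.
Only Beta, Epsilon, and Eta show the derived state 'present' for I, supporting them as a clade.
II (state 'present') occurs in Beta and Zeta but conflicts with the nesting implied by the other characters — most parsimoniously interpreted as homoplasy.
III: derived state 'present' in Beta and Epsilon only — synapomorphy for {Beta, Epsilon}.
All ingroup taxa share the derived state 'present' for IV; it defines the ingroup but does not resolve relationships within it.
Most parsimonious ingroup topology: (((Epsilon,Beta),Eta),Zeta).
Epsilon and Beta form a cherry on this tree, so they are sister taxa.

Beta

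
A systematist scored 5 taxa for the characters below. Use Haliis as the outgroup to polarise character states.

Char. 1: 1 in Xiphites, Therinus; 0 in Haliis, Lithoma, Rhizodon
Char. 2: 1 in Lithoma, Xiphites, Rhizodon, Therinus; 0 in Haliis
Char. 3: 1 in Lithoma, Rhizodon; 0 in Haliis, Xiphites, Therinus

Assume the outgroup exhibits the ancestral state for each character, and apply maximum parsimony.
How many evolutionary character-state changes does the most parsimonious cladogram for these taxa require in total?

3

The outgroup has state '0' for every character, so '1' is the derived state throughout.
Only Therinus and Xiphites show the derived state '1' for Char. 1, supporting them as a clade.
All ingroup taxa share the derived state '1' for Char. 2; it defines the ingroup but does not resolve relationships within it.
Char. 3 (derived state '1') is shared by Lithoma and Rhizodon — a synapomorphy uniting that clade.
Most parsimonious ingroup topology: ((Lithoma,Rhizodon),(Xiphites,Therinus)).
Changes per character on this tree: Char. 1: 1; Char. 2: 1; Char. 3: 1.
Total = 3.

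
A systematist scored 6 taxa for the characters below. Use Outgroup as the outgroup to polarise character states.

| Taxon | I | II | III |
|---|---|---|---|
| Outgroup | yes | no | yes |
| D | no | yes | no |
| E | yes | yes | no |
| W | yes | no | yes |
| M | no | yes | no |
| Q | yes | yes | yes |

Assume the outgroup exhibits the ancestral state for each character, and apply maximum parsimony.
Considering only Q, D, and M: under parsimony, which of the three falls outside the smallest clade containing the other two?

Character polarity is set by the outgroup: the derived state is whichever differs from the outgroup's state, so for I, III the derived state is 'no', and for the remaining characters it is 'yes'.
I: derived state 'no' in D and M only — synapomorphy for {D, M}.
II (derived state 'yes') is shared by D, E, M, and Q — a synapomorphy uniting that clade.
III (derived state 'no') is shared by D, E, and M — a synapomorphy uniting that clade.
Most parsimonious ingroup topology: ((((D,M),E),Q),W).
D and M share a more recent common ancestor with each other than either does with Q, so Q is the least closely related of the three.

Q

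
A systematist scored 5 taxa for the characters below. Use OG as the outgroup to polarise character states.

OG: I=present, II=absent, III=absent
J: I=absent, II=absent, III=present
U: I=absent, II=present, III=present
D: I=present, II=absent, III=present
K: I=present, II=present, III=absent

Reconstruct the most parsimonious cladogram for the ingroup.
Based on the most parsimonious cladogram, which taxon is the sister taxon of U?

Character polarity is set by the outgroup: the derived state is whichever differs from the outgroup's state, so for I the derived state is 'absent', and for the remaining characters it is 'present'.
I: derived state 'absent' in J and U only — synapomorphy for {J, U}.
II groups K and U, which is incompatible with the clades supported by the remaining characters; treating it as convergent (homoplasy) costs fewer steps than any alternative tree.
III (derived state 'present') is shared by D, J, and U — a synapomorphy uniting that clade.
Most parsimonious ingroup topology: (((J,U),D),K).
U and J form a cherry on this tree, so they are sister taxa.

J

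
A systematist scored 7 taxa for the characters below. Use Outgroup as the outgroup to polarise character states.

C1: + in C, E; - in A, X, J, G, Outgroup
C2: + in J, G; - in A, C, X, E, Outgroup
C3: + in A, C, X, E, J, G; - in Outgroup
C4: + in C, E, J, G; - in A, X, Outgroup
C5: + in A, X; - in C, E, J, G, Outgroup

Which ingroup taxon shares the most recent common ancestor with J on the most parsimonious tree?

The outgroup has state '-' for every character, so '+' is the derived state throughout.
C1 (derived state '+') is shared by C and E — a synapomorphy uniting that clade.
Only G and J show the derived state '+' for C2, supporting them as a clade.
C3 (derived state '+') is shared by all ingroup taxa — unites the whole ingroup.
Only C, E, G, and J show the derived state '+' for C4, supporting them as a clade.
Only A and X show the derived state '+' for C5, supporting them as a clade.
Most parsimonious ingroup topology: (((E,C),(J,G)),(X,A)).
J and G form a cherry on this tree, so they are sister taxa.

G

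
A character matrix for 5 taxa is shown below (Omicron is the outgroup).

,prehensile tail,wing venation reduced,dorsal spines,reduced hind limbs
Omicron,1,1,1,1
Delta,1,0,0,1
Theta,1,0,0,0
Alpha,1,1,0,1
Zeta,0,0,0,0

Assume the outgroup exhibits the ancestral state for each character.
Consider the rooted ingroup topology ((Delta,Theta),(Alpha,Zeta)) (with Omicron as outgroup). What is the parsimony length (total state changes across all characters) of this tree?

Map each character onto ((Delta,Theta),(Alpha,Zeta)) (rooted by Omicron) and count the minimum state changes it requires (Fitch parsimony):
prehensile tail: 1; wing venation reduced: 2; dorsal spines: 1; reduced hind limbs: 2.
Total tree length = 6.

6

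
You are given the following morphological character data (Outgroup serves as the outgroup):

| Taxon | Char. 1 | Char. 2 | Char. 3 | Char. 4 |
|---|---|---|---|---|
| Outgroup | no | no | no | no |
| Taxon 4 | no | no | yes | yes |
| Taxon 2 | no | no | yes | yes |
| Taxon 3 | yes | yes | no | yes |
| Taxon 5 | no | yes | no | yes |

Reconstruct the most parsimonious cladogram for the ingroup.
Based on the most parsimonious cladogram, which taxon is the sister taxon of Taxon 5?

Taxon 3

The outgroup has state 'no' for every character, so 'yes' is the derived state throughout.
Char. 1 (derived state 'yes') is unique to Taxon 3 (autapomorphy; uninformative for grouping).
Only Taxon 3 and Taxon 5 show the derived state 'yes' for Char. 2, supporting them as a clade.
Char. 3 (derived state 'yes') is shared by Taxon 2 and Taxon 4 — a synapomorphy uniting that clade.
Char. 4 (derived state 'yes') is shared by all ingroup taxa — unites the whole ingroup.
Most parsimonious ingroup topology: ((Taxon 4,Taxon 2),(Taxon 3,Taxon 5)).
Taxon 5 and Taxon 3 form a cherry on this tree, so they are sister taxa.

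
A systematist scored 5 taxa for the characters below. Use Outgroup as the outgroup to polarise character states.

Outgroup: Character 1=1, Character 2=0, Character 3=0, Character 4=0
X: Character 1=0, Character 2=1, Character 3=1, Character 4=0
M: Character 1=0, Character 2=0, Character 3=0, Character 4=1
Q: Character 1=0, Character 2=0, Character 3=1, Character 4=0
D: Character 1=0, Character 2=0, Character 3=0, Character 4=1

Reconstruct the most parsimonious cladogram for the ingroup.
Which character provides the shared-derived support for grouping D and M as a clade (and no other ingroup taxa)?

Character polarity is set by the outgroup: the derived state is whichever differs from the outgroup's state, so for Character 1 the derived state is '0', and for the remaining characters it is '1'.
All ingroup taxa share the derived state '0' for Character 1; it defines the ingroup but does not resolve relationships within it.
Character 2: derived state '1' in X only — an autapomorphy, so it tells us nothing about relationships among taxa.
Character 3 (derived state '1') is shared by Q and X — a synapomorphy uniting that clade.
Character 4: derived state '1' in D and M only — synapomorphy for {D, M}.
Most parsimonious ingroup topology: ((X,Q),(M,D)).
The clade {D, M} is supported by Character 4: its derived state '1' occurs in exactly those taxa and in no other taxon (including the outgroup).

Character 4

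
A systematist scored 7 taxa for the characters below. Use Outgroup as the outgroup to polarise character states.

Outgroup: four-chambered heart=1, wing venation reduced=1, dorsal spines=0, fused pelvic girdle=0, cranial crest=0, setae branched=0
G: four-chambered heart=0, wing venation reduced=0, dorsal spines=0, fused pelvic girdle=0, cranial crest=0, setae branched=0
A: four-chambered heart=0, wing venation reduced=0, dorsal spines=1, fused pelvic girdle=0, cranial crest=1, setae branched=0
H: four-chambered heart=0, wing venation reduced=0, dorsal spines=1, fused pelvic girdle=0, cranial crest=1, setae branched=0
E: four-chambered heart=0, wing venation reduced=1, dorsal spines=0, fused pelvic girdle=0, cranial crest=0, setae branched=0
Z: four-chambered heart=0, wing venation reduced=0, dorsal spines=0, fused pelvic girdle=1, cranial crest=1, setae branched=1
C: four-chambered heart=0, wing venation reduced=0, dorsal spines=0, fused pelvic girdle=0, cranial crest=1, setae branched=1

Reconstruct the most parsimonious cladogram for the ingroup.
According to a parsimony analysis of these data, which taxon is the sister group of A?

Character polarity is set by the outgroup: the derived state is whichever differs from the outgroup's state, so for four-chambered heart, wing venation reduced the derived state is '0', and for the remaining characters it is '1'.
All ingroup taxa share the derived state '0' for four-chambered heart; it defines the ingroup but does not resolve relationships within it.
wing venation reduced (derived state '0') is shared by A, C, G, H, and Z — a synapomorphy uniting that clade.
dorsal spines (derived state '1') is shared by A and H — a synapomorphy uniting that clade.
fused pelvic girdle: derived state '1' in Z only — an autapomorphy, so it tells us nothing about relationships among taxa.
cranial crest: derived state '1' in A, C, H, and Z only — synapomorphy for {A, C, H, Z}.
Only C and Z show the derived state '1' for setae branched, supporting them as a clade.
Most parsimonious ingroup topology: ((G,((A,H),(Z,C))),E).
A and H form a cherry on this tree, so they are sister taxa.

H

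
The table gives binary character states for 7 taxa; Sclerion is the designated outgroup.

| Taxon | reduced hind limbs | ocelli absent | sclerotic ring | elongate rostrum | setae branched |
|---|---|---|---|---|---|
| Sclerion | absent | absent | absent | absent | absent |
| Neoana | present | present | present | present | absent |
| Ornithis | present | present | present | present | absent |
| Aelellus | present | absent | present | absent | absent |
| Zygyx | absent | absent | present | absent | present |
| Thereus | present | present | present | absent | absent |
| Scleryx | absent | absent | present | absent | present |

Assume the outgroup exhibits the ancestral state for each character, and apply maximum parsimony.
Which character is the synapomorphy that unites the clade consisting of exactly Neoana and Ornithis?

elongate rostrum

The outgroup has state 'absent' for every character, so 'present' is the derived state throughout.
Only Aelellus, Neoana, Ornithis, and Thereus show the derived state 'present' for reduced hind limbs, supporting them as a clade.
ocelli absent (derived state 'present') is shared by Neoana, Ornithis, and Thereus — a synapomorphy uniting that clade.
sclerotic ring (derived state 'present') is shared by all ingroup taxa — unites the whole ingroup.
Only Neoana and Ornithis show the derived state 'present' for elongate rostrum, supporting them as a clade.
setae branched (derived state 'present') is shared by Scleryx and Zygyx — a synapomorphy uniting that clade.
Most parsimonious ingroup topology: ((((Neoana,Ornithis),Thereus),Aelellus),(Zygyx,Scleryx)).
The clade {Neoana, Ornithis} is supported by elongate rostrum: its derived state 'present' occurs in exactly those taxa and in no other taxon (including the outgroup).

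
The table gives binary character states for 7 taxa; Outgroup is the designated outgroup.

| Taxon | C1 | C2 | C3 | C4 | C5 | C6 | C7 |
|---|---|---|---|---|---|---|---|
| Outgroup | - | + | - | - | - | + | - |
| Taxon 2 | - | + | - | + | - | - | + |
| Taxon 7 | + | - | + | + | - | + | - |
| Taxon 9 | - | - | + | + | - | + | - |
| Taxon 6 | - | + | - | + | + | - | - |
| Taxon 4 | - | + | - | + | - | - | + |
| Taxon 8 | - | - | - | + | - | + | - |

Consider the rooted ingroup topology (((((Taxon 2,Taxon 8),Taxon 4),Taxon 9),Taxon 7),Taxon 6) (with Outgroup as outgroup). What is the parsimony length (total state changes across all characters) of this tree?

13

Map each character onto (((((Taxon 2,Taxon 8),Taxon 4),Taxon 9),Taxon 7),Taxon 6) (rooted by Outgroup) and count the minimum state changes it requires (Fitch parsimony):
C1: 1; C2: 3; C3: 2; C4: 1; C5: 1; C6: 3; C7: 2.
Total tree length = 13.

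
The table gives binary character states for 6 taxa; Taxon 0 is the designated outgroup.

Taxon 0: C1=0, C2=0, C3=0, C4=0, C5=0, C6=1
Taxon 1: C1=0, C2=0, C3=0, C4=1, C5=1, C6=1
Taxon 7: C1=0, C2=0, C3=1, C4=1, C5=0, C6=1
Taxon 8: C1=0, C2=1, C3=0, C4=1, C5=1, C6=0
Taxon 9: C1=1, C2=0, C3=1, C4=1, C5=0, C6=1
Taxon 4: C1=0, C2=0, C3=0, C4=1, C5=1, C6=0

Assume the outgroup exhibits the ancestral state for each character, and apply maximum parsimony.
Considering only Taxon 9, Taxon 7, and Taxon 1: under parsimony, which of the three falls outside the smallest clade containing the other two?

Taxon 1

Character polarity is set by the outgroup: the derived state is whichever differs from the outgroup's state, so for C6 the derived state is '0', and for the remaining characters it is '1'.
C1 (derived state '1') is unique to Taxon 9 (autapomorphy; uninformative for grouping).
C2: derived state '1' in Taxon 8 only — an autapomorphy, so it tells us nothing about relationships among taxa.
Only Taxon 7 and Taxon 9 show the derived state '1' for C3, supporting them as a clade.
C4 (derived state '1') is shared by all ingroup taxa — unites the whole ingroup.
C5 (derived state '1') is shared by Taxon 1, Taxon 4, and Taxon 8 — a synapomorphy uniting that clade.
Only Taxon 4 and Taxon 8 show the derived state '0' for C6, supporting them as a clade.
Most parsimonious ingroup topology: ((Taxon 1,(Taxon 8,Taxon 4)),(Taxon 7,Taxon 9)).
Taxon 7 and Taxon 9 share a more recent common ancestor with each other than either does with Taxon 1, so Taxon 1 is the least closely related of the three.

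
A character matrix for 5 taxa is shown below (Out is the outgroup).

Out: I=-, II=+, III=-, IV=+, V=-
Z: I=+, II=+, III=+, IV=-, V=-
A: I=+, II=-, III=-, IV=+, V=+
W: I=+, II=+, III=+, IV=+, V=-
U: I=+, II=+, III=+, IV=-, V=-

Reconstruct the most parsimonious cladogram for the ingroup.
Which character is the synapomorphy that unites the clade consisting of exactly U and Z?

IV

Character polarity is set by the outgroup: the derived state is whichever differs from the outgroup's state, so for II, IV the derived state is '-', and for the remaining characters it is '+'.
I (derived state '+') is shared by all ingroup taxa — unites the whole ingroup.
II (derived state '-') is unique to A (autapomorphy; uninformative for grouping).
Only U, W, and Z show the derived state '+' for III, supporting them as a clade.
IV (derived state '-') is shared by U and Z — a synapomorphy uniting that clade.
V: derived state '+' in A only — an autapomorphy, so it tells us nothing about relationships among taxa.
Most parsimonious ingroup topology: (((Z,U),W),A).
The clade {U, Z} is supported by IV: its derived state '-' occurs in exactly those taxa and in no other taxon (including the outgroup).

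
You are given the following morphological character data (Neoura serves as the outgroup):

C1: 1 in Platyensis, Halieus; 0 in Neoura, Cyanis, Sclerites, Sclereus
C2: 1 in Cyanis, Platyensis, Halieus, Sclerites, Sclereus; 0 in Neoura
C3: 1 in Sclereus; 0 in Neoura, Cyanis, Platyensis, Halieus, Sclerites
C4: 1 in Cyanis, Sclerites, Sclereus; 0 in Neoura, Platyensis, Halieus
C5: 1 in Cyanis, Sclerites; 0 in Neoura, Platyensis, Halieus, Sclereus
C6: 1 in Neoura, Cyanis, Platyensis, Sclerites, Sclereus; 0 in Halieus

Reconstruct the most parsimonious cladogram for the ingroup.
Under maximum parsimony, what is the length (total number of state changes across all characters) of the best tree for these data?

6

Character polarity is set by the outgroup: the derived state is whichever differs from the outgroup's state, so for C6 the derived state is '0', and for the remaining characters it is '1'.
C1: derived state '1' in Halieus and Platyensis only — synapomorphy for {Halieus, Platyensis}.
C2 (derived state '1') is shared by all ingroup taxa — unites the whole ingroup.
C3 (derived state '1') is unique to Sclereus (autapomorphy; uninformative for grouping).
C4: derived state '1' in Cyanis, Sclereus, and Sclerites only — synapomorphy for {Cyanis, Sclereus, Sclerites}.
Only Cyanis and Sclerites show the derived state '1' for C5, supporting them as a clade.
C6: derived state '0' in Halieus only — an autapomorphy, so it tells us nothing about relationships among taxa.
Most parsimonious ingroup topology: (((Cyanis,Sclerites),Sclereus),(Platyensis,Halieus)).
Changes per character on this tree: C1: 1; C2: 1; C3: 1; C4: 1; C5: 1; C6: 1.
Total = 6.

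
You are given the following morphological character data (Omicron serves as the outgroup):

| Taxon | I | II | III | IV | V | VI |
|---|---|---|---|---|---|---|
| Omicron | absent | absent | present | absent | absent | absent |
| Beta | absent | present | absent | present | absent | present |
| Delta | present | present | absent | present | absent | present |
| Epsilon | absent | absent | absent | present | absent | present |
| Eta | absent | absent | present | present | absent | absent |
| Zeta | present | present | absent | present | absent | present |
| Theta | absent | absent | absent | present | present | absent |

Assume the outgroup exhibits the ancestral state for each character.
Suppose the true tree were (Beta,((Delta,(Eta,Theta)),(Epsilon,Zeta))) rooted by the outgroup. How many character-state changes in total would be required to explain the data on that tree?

11

Map each character onto (Beta,((Delta,(Eta,Theta)),(Epsilon,Zeta))) (rooted by Omicron) and count the minimum state changes it requires (Fitch parsimony):
I: 2; II: 3; III: 2; IV: 1; V: 1; VI: 2.
Total tree length = 11.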